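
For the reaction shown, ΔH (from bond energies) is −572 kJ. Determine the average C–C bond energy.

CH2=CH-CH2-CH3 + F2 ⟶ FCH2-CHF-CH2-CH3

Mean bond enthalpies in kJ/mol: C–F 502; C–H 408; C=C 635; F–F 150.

Let D be the C–C bond energy.
Σ(broken) = 2×D + 8×408 + 1×635 + 1×150 = 4049 + 2D
Σ(formed) = 3×D + 2×502 + 8×408 = 4268 + 3D
ΔH = Σ(broken) − Σ(formed) = (4049 + 2D) − (4268 + 3D) = −219 − D
Setting this equal to −572 kJ gives D = 353 kJ/mol.

D(C–C) ≈ 353 kJ/mol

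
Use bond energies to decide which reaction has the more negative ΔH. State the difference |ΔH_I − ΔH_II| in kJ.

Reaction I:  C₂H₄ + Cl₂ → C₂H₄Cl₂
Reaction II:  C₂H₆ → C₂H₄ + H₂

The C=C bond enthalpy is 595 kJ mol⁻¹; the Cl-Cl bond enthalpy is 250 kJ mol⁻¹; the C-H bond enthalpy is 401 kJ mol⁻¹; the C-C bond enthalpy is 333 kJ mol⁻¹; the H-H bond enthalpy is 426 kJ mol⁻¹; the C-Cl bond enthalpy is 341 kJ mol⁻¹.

Reaction I:
  Bonds broken (reactants):
    C-H: 4 × 401 = 1604
    C=C: 1 × 595 = 595
    Cl-Cl: 1 × 250 = 250
    Σ(broken) = 2449 kJ
  Bonds formed (products):
    C-C: 1 × 333 = 333
    C-Cl: 2 × 341 = 682
    C-H: 4 × 401 = 1604
    Σ(formed) = 2619 kJ
  ΔH_I = 2449 − 2619 = −170 kJ
Reaction II:
  Bonds broken (reactants):
    C-C: 1 × 333 = 333
    C-H: 6 × 401 = 2406
    Σ(broken) = 2739 kJ
  Bonds formed (products):
    C-H: 4 × 401 = 1604
    C=C: 1 × 595 = 595
    H-H: 1 × 426 = 426
    Σ(formed) = 2625 kJ
  ΔH_II = 2739 − 2625 = +114 kJ
ΔH_I − ΔH_II = −284 kJ, so reaction I has the more negative ΔH; |ΔH_I − ΔH_II| = 284 kJ.

Reaction I, by 284 kJ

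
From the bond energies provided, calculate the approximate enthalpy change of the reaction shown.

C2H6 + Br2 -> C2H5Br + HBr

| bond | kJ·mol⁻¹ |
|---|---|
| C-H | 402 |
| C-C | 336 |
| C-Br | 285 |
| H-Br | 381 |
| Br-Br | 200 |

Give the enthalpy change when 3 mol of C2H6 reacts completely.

Bonds broken (reactants):
  Br-Br: 1 × 200 = 200
  C-C: 1 × 336 = 336
  C-H: 6 × 402 = 2412
  Σ(broken) = 2948 kJ
Bonds formed (products):
  C-Br: 1 × 285 = 285
  C-C: 1 × 336 = 336
  C-H: 5 × 402 = 2010
  H-Br: 1 × 381 = 381
  Σ(formed) = 3012 kJ
ΔH = Σ(broken) − Σ(formed) = 2948 − 3012 = −64 kJ
For 3× the reaction as written: 3 × (−64) = −192 kJ

ΔH = −192 kJ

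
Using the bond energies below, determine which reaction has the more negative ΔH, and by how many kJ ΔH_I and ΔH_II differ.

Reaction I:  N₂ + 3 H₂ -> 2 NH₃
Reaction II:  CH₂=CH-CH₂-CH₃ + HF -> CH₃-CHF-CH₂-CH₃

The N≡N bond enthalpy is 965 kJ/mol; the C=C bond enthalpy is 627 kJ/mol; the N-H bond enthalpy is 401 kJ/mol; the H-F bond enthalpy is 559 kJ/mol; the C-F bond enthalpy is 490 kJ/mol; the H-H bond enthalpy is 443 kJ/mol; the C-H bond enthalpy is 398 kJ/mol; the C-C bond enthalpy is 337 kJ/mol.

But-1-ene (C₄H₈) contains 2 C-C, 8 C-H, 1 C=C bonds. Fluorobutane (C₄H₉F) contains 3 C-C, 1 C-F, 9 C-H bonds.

Reaction I, by 73 kJ

Reaction I:
  Bonds broken (reactants):
    H-H: 3 × 443 = 1329
    N≡N: 1 × 965 = 965
    Σ(broken) = 2294 kJ
  Bonds formed (products):
    N-H: 6 × 401 = 2406
    Σ(formed) = 2406 kJ
  ΔH_I = 2294 − 2406 = −112 kJ
Reaction II:
  Bonds broken (reactants):
    C-C: 2 × 337 = 674
    C-H: 8 × 398 = 3184
    C=C: 1 × 627 = 627
    H-F: 1 × 559 = 559
    Σ(broken) = 5044 kJ
  Bonds formed (products):
    C-C: 3 × 337 = 1011
    C-F: 1 × 490 = 490
    C-H: 9 × 398 = 3582
    Σ(formed) = 5083 kJ
  ΔH_II = 5044 − 5083 = −39 kJ
ΔH_I − ΔH_II = −73 kJ, so reaction I has the more negative ΔH; |ΔH_I − ΔH_II| = 73 kJ.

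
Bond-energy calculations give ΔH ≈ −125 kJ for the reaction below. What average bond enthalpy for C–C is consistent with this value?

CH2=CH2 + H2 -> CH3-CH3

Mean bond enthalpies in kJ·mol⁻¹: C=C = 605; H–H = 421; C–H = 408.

Let D be the C–C bond energy.
Σ(broken) = 4×408 + 1×605 + 1×421 = 2658
Σ(formed) = 1×D + 6×408 = 2448 + D
ΔH = Σ(broken) − Σ(formed) = (2658) − (2448 + D) = +210 − D
Setting this equal to −125 kJ gives D = 335 kJ/mol.

D(C–C) ≈ 335 kJ/mol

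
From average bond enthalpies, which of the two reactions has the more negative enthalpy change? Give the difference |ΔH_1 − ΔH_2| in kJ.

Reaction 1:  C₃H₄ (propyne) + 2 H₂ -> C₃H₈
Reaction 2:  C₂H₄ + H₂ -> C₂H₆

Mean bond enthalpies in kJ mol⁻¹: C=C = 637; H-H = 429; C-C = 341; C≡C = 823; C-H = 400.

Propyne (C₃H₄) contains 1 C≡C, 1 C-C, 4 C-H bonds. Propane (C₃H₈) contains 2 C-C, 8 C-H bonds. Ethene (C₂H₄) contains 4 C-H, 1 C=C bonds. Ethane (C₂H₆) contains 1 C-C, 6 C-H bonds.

Reaction 1:
  Bonds broken (reactants):
    C≡C: 1 × 823 = 823
    C-C: 1 × 341 = 341
    C-H: 4 × 400 = 1600
    H-H: 2 × 429 = 858
    Σ(broken) = 3622 kJ
  Bonds formed (products):
    C-C: 2 × 341 = 682
    C-H: 8 × 400 = 3200
    Σ(formed) = 3882 kJ
  ΔH_1 = 3622 − 3882 = −260 kJ
Reaction 2:
  Bonds broken (reactants):
    C-H: 4 × 400 = 1600
    C=C: 1 × 637 = 637
    H-H: 1 × 429 = 429
    Σ(broken) = 2666 kJ
  Bonds formed (products):
    C-C: 1 × 341 = 341
    C-H: 6 × 400 = 2400
    Σ(formed) = 2741 kJ
  ΔH_2 = 2666 − 2741 = −75 kJ
ΔH_1 − ΔH_2 = −185 kJ, so reaction 1 has the more negative ΔH; |ΔH_1 − ΔH_2| = 185 kJ.

Reaction 1, by 185 kJ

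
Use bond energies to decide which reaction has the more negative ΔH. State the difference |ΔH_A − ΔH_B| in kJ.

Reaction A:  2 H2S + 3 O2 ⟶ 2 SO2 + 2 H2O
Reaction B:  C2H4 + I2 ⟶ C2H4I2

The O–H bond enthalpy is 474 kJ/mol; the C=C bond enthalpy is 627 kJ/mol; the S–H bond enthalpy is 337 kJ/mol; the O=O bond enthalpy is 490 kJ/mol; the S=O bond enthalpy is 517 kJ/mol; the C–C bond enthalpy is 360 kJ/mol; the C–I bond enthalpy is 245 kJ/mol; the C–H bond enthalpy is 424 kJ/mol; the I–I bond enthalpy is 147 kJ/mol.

Reaction A, by 1070 kJ

Reaction A:
  Bonds broken (reactants):
    O=O: 3 × 490 = 1470
    S–H: 4 × 337 = 1348
    Σ(broken) = 2818 kJ
  Bonds formed (products):
    O–H: 4 × 474 = 1896
    S=O: 4 × 517 = 2068
    Σ(formed) = 3964 kJ
  ΔH_A = 2818 − 3964 = −1146 kJ
Reaction B:
  Bonds broken (reactants):
    C–H: 4 × 424 = 1696
    C=C: 1 × 627 = 627
    I–I: 1 × 147 = 147
    Σ(broken) = 2470 kJ
  Bonds formed (products):
    C–C: 1 × 360 = 360
    C–H: 4 × 424 = 1696
    C–I: 2 × 245 = 490
    Σ(formed) = 2546 kJ
  ΔH_B = 2470 − 2546 = −76 kJ
ΔH_A − ΔH_B = −1070 kJ, so reaction A has the more negative ΔH; |ΔH_A − ΔH_B| = 1070 kJ.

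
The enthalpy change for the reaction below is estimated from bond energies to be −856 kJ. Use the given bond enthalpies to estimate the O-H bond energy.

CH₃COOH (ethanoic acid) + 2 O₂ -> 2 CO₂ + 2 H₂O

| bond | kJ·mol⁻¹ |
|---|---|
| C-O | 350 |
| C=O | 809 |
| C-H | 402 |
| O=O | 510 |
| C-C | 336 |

Let D be the O-H bond energy.
Σ(broken) = 1×336 + 3×402 + 1×350 + 1×809 + 1×D + 2×510 = 3721 + D
Σ(formed) = 4×809 + 4×D = 3236 + 4D
ΔH = Σ(broken) − Σ(formed) = (3721 + D) − (3236 + 4D) = +485 − 3D
Setting this equal to −856 kJ gives 3D = 1341, so D = 447 kJ/mol.

D(O-H) ≈ 447 kJ/mol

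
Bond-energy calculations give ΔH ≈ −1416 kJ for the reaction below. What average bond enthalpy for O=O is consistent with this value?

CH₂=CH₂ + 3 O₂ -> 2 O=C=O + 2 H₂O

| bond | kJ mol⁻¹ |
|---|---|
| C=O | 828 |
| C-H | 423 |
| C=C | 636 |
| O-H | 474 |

D(O=O) ≈ 488 kJ/mol

Let D be the O=O bond energy.
Σ(broken) = 4×423 + 1×636 + 3×D = 2328 + 3D
Σ(formed) = 4×828 + 4×474 = 5208
ΔH = Σ(broken) − Σ(formed) = (2328 + 3D) − (5208) = −2880 + 3D
Setting this equal to −1416 kJ gives 3D = 1464, so D = 488 kJ/mol.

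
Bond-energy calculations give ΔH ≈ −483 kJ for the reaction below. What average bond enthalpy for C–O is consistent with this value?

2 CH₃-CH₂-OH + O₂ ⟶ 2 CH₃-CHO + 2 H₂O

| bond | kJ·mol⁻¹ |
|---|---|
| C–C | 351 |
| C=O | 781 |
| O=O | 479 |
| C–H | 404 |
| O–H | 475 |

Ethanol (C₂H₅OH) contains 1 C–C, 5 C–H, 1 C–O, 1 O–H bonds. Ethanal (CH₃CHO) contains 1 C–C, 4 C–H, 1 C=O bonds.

D(C–O) ≈ 371 kJ/mol

Let D be the C–O bond energy.
Σ(broken) = 2×351 + 10×404 + 2×D + 2×475 + 1×479 = 6171 + 2D
Σ(formed) = 2×351 + 8×404 + 2×781 + 4×475 = 7396
ΔH = Σ(broken) − Σ(formed) = (6171 + 2D) − (7396) = −1225 + 2D
Setting this equal to −483 kJ gives 2D = 742, so D = 371 kJ/mol.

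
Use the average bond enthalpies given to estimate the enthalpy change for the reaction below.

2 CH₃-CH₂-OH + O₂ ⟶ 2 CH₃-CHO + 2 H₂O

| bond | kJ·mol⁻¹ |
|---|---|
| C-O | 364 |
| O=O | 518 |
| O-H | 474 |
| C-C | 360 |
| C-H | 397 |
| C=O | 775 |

ΔH ≈ −458 kJ

Bonds broken (reactants):
  C-C: 2 × 360 = 720
  C-H: 10 × 397 = 3970
  C-O: 2 × 364 = 728
  O-H: 2 × 474 = 948
  O=O: 1 × 518 = 518
  Σ(broken) = 6884 kJ
Bonds formed (products):
  C-C: 2 × 360 = 720
  C-H: 8 × 397 = 3176
  C=O: 2 × 775 = 1550
  O-H: 4 × 474 = 1896
  Σ(formed) = 7342 kJ
ΔH = Σ(broken) − Σ(formed) = 6884 − 7342 = −458 kJ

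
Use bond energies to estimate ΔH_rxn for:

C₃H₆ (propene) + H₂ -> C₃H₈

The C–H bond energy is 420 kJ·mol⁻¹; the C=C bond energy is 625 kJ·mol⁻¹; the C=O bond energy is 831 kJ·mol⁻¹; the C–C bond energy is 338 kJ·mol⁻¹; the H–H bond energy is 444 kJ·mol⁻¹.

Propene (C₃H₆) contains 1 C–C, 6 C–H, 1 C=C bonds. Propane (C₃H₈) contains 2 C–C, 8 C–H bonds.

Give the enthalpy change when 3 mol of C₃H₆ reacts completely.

Bonds broken (reactants):
  C–C: 1 × 338 = 338
  C–H: 6 × 420 = 2520
  C=C: 1 × 625 = 625
  H–H: 1 × 444 = 444
  Σ(broken) = 3927 kJ
Bonds formed (products):
  C–C: 2 × 338 = 676
  C–H: 8 × 420 = 3360
  Σ(formed) = 4036 kJ
ΔH = Σ(broken) − Σ(formed) = 3927 − 4036 = −109 kJ
For 3× the reaction as written: 3 × (−109) = −327 kJ

ΔH = −327 kJ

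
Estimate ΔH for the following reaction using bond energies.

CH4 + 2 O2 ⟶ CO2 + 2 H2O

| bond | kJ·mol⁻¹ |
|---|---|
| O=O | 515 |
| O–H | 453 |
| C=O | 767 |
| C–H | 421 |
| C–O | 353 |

Bonds broken (reactants):
  C–H: 4 × 421 = 1684
  O=O: 2 × 515 = 1030
  Σ(broken) = 2714 kJ
Bonds formed (products):
  C=O: 2 × 767 = 1534
  O–H: 4 × 453 = 1812
  Σ(formed) = 3346 kJ
ΔH = Σ(broken) − Σ(formed) = 2714 − 3346 = −632 kJ

ΔH ≈ −632 kJ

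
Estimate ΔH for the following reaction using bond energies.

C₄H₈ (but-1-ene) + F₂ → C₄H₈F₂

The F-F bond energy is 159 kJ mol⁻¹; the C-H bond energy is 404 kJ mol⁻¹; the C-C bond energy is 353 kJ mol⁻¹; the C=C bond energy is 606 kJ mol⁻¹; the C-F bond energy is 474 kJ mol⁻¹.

ΔH ≈ −536 kJ

Bonds broken (reactants):
  C-C: 2 × 353 = 706
  C-H: 8 × 404 = 3232
  C=C: 1 × 606 = 606
  F-F: 1 × 159 = 159
  Σ(broken) = 4703 kJ
Bonds formed (products):
  C-C: 3 × 353 = 1059
  C-F: 2 × 474 = 948
  C-H: 8 × 404 = 3232
  Σ(formed) = 5239 kJ
ΔH = Σ(broken) − Σ(formed) = 4703 − 5239 = −536 kJ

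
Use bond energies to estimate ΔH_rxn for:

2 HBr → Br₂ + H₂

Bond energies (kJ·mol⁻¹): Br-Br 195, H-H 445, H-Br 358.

Bonds broken (reactants):
  H-Br: 2 × 358 = 716
  Σ(broken) = 716 kJ
Bonds formed (products):
  Br-Br: 1 × 195 = 195
  H-H: 1 × 445 = 445
  Σ(formed) = 640 kJ
ΔH = Σ(broken) − Σ(formed) = 716 − 640 = +76 kJ

ΔH ≈ +76 kJ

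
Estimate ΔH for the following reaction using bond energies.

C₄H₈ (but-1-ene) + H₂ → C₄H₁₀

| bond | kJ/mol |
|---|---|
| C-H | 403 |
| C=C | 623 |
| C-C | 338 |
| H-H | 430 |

ΔH ≈ −91 kJ

Bonds broken (reactants):
  C-C: 2 × 338 = 676
  C-H: 8 × 403 = 3224
  C=C: 1 × 623 = 623
  H-H: 1 × 430 = 430
  Σ(broken) = 4953 kJ
Bonds formed (products):
  C-C: 3 × 338 = 1014
  C-H: 10 × 403 = 4030
  Σ(formed) = 5044 kJ
ΔH = Σ(broken) − Σ(formed) = 4953 − 5044 = −91 kJ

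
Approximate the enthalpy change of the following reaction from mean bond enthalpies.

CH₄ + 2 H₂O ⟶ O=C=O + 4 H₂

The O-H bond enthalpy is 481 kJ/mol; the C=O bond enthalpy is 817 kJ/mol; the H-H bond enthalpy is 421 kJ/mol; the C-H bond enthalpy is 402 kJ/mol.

ΔH ≈ +214 kJ

Bonds broken (reactants):
  C-H: 4 × 402 = 1608
  O-H: 4 × 481 = 1924
  Σ(broken) = 3532 kJ
Bonds formed (products):
  C=O: 2 × 817 = 1634
  H-H: 4 × 421 = 1684
  Σ(formed) = 3318 kJ
ΔH = Σ(broken) − Σ(formed) = 3532 − 3318 = +214 kJ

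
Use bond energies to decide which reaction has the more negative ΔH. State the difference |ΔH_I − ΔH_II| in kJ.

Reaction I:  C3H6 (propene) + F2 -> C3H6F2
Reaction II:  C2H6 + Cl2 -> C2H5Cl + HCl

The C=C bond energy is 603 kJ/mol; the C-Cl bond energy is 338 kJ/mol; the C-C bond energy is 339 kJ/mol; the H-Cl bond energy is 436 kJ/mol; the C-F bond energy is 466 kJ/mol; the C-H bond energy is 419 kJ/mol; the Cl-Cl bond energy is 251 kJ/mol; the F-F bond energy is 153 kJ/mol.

Reaction I, by 411 kJ

Reaction I:
  Bonds broken (reactants):
    C-C: 1 × 339 = 339
    C-H: 6 × 419 = 2514
    C=C: 1 × 603 = 603
    F-F: 1 × 153 = 153
    Σ(broken) = 3609 kJ
  Bonds formed (products):
    C-C: 2 × 339 = 678
    C-F: 2 × 466 = 932
    C-H: 6 × 419 = 2514
    Σ(formed) = 4124 kJ
  ΔH_I = 3609 − 4124 = −515 kJ
Reaction II:
  Bonds broken (reactants):
    C-C: 1 × 339 = 339
    C-H: 6 × 419 = 2514
    Cl-Cl: 1 × 251 = 251
    Σ(broken) = 3104 kJ
  Bonds formed (products):
    C-C: 1 × 339 = 339
    C-Cl: 1 × 338 = 338
    C-H: 5 × 419 = 2095
    H-Cl: 1 × 436 = 436
    Σ(formed) = 3208 kJ
  ΔH_II = 3104 − 3208 = −104 kJ
ΔH_I − ΔH_II = −411 kJ, so reaction I has the more negative ΔH; |ΔH_I − ΔH_II| = 411 kJ.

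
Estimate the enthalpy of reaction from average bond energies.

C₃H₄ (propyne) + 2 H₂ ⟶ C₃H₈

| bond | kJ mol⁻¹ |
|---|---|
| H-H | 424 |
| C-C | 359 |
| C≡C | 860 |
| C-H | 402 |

Bonds broken (reactants):
  C≡C: 1 × 860 = 860
  C-C: 1 × 359 = 359
  C-H: 4 × 402 = 1608
  H-H: 2 × 424 = 848
  Σ(broken) = 3675 kJ
Bonds formed (products):
  C-C: 2 × 359 = 718
  C-H: 8 × 402 = 3216
  Σ(formed) = 3934 kJ
ΔH = Σ(broken) − Σ(formed) = 3675 − 3934 = −259 kJ

ΔH ≈ −259 kJ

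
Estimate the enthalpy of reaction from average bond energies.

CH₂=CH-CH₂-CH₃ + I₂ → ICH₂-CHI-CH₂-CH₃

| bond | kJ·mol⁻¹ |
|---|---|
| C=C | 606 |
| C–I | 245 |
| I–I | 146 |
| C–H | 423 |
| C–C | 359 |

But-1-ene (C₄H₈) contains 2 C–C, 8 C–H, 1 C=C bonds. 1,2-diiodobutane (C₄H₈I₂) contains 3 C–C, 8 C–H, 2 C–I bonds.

ΔH ≈ −97 kJ

Bonds broken (reactants):
  C–C: 2 × 359 = 718
  C–H: 8 × 423 = 3384
  C=C: 1 × 606 = 606
  I–I: 1 × 146 = 146
  Σ(broken) = 4854 kJ
Bonds formed (products):
  C–C: 3 × 359 = 1077
  C–H: 8 × 423 = 3384
  C–I: 2 × 245 = 490
  Σ(formed) = 4951 kJ
ΔH = Σ(broken) − Σ(formed) = 4854 − 4951 = −97 kJ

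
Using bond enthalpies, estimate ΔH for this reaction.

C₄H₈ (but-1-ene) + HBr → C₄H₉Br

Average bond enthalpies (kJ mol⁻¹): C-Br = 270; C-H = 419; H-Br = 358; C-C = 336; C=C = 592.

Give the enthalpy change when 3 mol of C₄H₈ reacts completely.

Bonds broken (reactants):
  C-C: 2 × 336 = 672
  C-H: 8 × 419 = 3352
  C=C: 1 × 592 = 592
  H-Br: 1 × 358 = 358
  Σ(broken) = 4974 kJ
Bonds formed (products):
  C-Br: 1 × 270 = 270
  C-C: 3 × 336 = 1008
  C-H: 9 × 419 = 3771
  Σ(formed) = 5049 kJ
ΔH = Σ(broken) − Σ(formed) = 4974 − 5049 = −75 kJ
For 3× the reaction as written: 3 × (−75) = −225 kJ

ΔH = −225 kJ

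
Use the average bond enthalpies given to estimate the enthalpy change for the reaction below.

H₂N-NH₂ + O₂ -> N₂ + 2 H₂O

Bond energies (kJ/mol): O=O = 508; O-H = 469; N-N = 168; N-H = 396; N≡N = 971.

ΔH ≈ −587 kJ

Bonds broken (reactants):
  N-H: 4 × 396 = 1584
  N-N: 1 × 168 = 168
  O=O: 1 × 508 = 508
  Σ(broken) = 2260 kJ
Bonds formed (products):
  N≡N: 1 × 971 = 971
  O-H: 4 × 469 = 1876
  Σ(formed) = 2847 kJ
ΔH = Σ(broken) − Σ(formed) = 2260 − 2847 = −587 kJ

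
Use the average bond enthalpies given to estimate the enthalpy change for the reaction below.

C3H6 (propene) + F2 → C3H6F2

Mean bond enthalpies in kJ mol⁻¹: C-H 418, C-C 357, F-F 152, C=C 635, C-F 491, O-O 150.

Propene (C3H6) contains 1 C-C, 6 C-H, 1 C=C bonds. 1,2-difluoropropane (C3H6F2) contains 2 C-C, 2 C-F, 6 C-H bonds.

ΔH ≈ −552 kJ

Bonds broken (reactants):
  C-C: 1 × 357 = 357
  C-H: 6 × 418 = 2508
  C=C: 1 × 635 = 635
  F-F: 1 × 152 = 152
  Σ(broken) = 3652 kJ
Bonds formed (products):
  C-C: 2 × 357 = 714
  C-F: 2 × 491 = 982
  C-H: 6 × 418 = 2508
  Σ(formed) = 4204 kJ
ΔH = Σ(broken) − Σ(formed) = 3652 − 4204 = −552 kJ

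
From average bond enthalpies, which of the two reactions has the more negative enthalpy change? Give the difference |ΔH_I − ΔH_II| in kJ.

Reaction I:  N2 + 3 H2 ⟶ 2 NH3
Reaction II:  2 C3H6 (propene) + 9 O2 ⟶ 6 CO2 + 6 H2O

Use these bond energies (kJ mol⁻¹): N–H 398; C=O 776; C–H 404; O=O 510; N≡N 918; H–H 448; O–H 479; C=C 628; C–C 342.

Reaction II, by 3556 kJ

Reaction I:
  Bonds broken (reactants):
    H–H: 3 × 448 = 1344
    N≡N: 1 × 918 = 918
    Σ(broken) = 2262 kJ
  Bonds formed (products):
    N–H: 6 × 398 = 2388
    Σ(formed) = 2388 kJ
  ΔH_I = 2262 − 2388 = −126 kJ
Reaction II:
  Bonds broken (reactants):
    C–C: 2 × 342 = 684
    C–H: 12 × 404 = 4848
    C=C: 2 × 628 = 1256
    O=O: 9 × 510 = 4590
    Σ(broken) = 11378 kJ
  Bonds formed (products):
    C=O: 12 × 776 = 9312
    O–H: 12 × 479 = 5748
    Σ(formed) = 15060 kJ
  ΔH_II = 11378 − 15060 = −3682 kJ
ΔH_I − ΔH_II = +3556 kJ, so reaction II has the more negative ΔH; |ΔH_I − ΔH_II| = 3556 kJ.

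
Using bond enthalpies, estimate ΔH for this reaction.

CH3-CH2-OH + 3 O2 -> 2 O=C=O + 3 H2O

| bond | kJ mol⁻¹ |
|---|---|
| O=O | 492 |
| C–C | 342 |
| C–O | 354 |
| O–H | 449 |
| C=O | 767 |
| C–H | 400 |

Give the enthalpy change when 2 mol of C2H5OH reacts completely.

Bonds broken (reactants):
  C–C: 1 × 342 = 342
  C–H: 5 × 400 = 2000
  C–O: 1 × 354 = 354
  O–H: 1 × 449 = 449
  O=O: 3 × 492 = 1476
  Σ(broken) = 4621 kJ
Bonds formed (products):
  C=O: 4 × 767 = 3068
  O–H: 6 × 449 = 2694
  Σ(formed) = 5762 kJ
ΔH = Σ(broken) − Σ(formed) = 4621 − 5762 = −1141 kJ
For 2× the reaction as written: 2 × (−1141) = −2282 kJ

ΔH = −2282 kJ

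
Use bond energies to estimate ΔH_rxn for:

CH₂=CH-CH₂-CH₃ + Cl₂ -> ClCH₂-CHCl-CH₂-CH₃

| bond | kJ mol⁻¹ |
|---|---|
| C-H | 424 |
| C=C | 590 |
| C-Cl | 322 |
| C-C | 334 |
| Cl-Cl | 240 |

Bonds broken (reactants):
  C-C: 2 × 334 = 668
  C-H: 8 × 424 = 3392
  C=C: 1 × 590 = 590
  Cl-Cl: 1 × 240 = 240
  Σ(broken) = 4890 kJ
Bonds formed (products):
  C-C: 3 × 334 = 1002
  C-Cl: 2 × 322 = 644
  C-H: 8 × 424 = 3392
  Σ(formed) = 5038 kJ
ΔH = Σ(broken) − Σ(formed) = 4890 − 5038 = −148 kJ

ΔH ≈ −148 kJ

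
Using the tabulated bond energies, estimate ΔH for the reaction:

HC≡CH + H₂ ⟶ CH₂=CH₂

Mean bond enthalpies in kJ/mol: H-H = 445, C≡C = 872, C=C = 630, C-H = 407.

ΔH ≈ −127 kJ

Bonds broken (reactants):
  C≡C: 1 × 872 = 872
  C-H: 2 × 407 = 814
  H-H: 1 × 445 = 445
  Σ(broken) = 2131 kJ
Bonds formed (products):
  C-H: 4 × 407 = 1628
  C=C: 1 × 630 = 630
  Σ(formed) = 2258 kJ
ΔH = Σ(broken) − Σ(formed) = 2131 − 2258 = −127 kJ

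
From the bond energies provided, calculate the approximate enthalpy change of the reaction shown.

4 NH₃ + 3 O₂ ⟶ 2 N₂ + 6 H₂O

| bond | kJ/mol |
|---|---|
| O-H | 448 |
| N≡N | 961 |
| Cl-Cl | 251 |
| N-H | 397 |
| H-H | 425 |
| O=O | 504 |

ΔH ≈ −1022 kJ

Bonds broken (reactants):
  N-H: 12 × 397 = 4764
  O=O: 3 × 504 = 1512
  Σ(broken) = 6276 kJ
Bonds formed (products):
  N≡N: 2 × 961 = 1922
  O-H: 12 × 448 = 5376
  Σ(formed) = 7298 kJ
ΔH = Σ(broken) − Σ(formed) = 6276 − 7298 = −1022 kJ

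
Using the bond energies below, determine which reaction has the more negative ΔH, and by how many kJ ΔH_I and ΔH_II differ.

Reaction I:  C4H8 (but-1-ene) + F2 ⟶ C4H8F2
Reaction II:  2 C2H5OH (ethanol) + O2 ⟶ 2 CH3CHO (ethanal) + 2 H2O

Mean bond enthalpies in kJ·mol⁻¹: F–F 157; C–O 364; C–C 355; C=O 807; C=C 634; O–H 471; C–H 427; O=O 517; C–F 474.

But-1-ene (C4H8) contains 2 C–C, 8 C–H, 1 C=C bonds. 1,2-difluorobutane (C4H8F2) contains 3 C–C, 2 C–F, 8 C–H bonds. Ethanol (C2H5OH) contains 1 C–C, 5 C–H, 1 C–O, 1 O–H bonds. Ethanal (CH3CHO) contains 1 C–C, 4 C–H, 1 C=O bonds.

Reaction I:
  Bonds broken (reactants):
    C–C: 2 × 355 = 710
    C–H: 8 × 427 = 3416
    C=C: 1 × 634 = 634
    F–F: 1 × 157 = 157
    Σ(broken) = 4917 kJ
  Bonds formed (products):
    C–C: 3 × 355 = 1065
    C–F: 2 × 474 = 948
    C–H: 8 × 427 = 3416
    Σ(formed) = 5429 kJ
  ΔH_I = 4917 − 5429 = −512 kJ
Reaction II:
  Bonds broken (reactants):
    C–C: 2 × 355 = 710
    C–H: 10 × 427 = 4270
    C–O: 2 × 364 = 728
    O–H: 2 × 471 = 942
    O=O: 1 × 517 = 517
    Σ(broken) = 7167 kJ
  Bonds formed (products):
    C–C: 2 × 355 = 710
    C–H: 8 × 427 = 3416
    C=O: 2 × 807 = 1614
    O–H: 4 × 471 = 1884
    Σ(formed) = 7624 kJ
  ΔH_II = 7167 − 7624 = −457 kJ
ΔH_I − ΔH_II = −55 kJ, so reaction I has the more negative ΔH; |ΔH_I − ΔH_II| = 55 kJ.

Reaction I, by 55 kJ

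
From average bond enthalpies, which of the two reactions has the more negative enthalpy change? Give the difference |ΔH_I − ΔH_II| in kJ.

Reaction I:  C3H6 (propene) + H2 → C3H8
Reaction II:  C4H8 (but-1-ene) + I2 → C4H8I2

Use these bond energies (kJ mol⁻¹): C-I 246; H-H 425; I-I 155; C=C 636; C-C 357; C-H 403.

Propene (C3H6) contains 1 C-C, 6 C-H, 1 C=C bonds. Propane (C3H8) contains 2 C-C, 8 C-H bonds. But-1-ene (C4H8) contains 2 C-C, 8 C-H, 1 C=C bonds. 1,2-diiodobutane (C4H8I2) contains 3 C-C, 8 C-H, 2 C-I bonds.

Reaction I, by 44 kJ

Reaction I:
  Bonds broken (reactants):
    C-C: 1 × 357 = 357
    C-H: 6 × 403 = 2418
    C=C: 1 × 636 = 636
    H-H: 1 × 425 = 425
    Σ(broken) = 3836 kJ
  Bonds formed (products):
    C-C: 2 × 357 = 714
    C-H: 8 × 403 = 3224
    Σ(formed) = 3938 kJ
  ΔH_I = 3836 − 3938 = −102 kJ
Reaction II:
  Bonds broken (reactants):
    C-C: 2 × 357 = 714
    C-H: 8 × 403 = 3224
    C=C: 1 × 636 = 636
    I-I: 1 × 155 = 155
    Σ(broken) = 4729 kJ
  Bonds formed (products):
    C-C: 3 × 357 = 1071
    C-H: 8 × 403 = 3224
    C-I: 2 × 246 = 492
    Σ(formed) = 4787 kJ
  ΔH_II = 4729 − 4787 = −58 kJ
ΔH_I − ΔH_II = −44 kJ, so reaction I has the more negative ΔH; |ΔH_I − ΔH_II| = 44 kJ.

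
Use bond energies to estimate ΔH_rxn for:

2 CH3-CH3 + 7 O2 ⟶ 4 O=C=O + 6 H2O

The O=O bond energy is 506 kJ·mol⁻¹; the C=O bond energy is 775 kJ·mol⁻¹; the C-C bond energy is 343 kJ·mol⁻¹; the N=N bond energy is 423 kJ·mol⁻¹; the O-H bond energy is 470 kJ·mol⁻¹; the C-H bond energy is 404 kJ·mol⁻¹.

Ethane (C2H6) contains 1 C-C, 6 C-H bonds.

Bonds broken (reactants):
  C-C: 2 × 343 = 686
  C-H: 12 × 404 = 4848
  O=O: 7 × 506 = 3542
  Σ(broken) = 9076 kJ
Bonds formed (products):
  C=O: 8 × 775 = 6200
  O-H: 12 × 470 = 5640
  Σ(formed) = 11840 kJ
ΔH = Σ(broken) − Σ(formed) = 9076 − 11840 = −2764 kJ

ΔH ≈ −2764 kJ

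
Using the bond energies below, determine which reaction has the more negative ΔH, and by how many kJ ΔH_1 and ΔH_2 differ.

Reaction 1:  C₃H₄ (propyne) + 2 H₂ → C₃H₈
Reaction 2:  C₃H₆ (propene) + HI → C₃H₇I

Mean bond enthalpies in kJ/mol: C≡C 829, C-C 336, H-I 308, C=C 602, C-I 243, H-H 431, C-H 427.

Reaction 1:
  Bonds broken (reactants):
    C≡C: 1 × 829 = 829
    C-C: 1 × 336 = 336
    C-H: 4 × 427 = 1708
    H-H: 2 × 431 = 862
    Σ(broken) = 3735 kJ
  Bonds formed (products):
    C-C: 2 × 336 = 672
    C-H: 8 × 427 = 3416
    Σ(formed) = 4088 kJ
  ΔH_1 = 3735 − 4088 = −353 kJ
Reaction 2:
  Bonds broken (reactants):
    C-C: 1 × 336 = 336
    C-H: 6 × 427 = 2562
    C=C: 1 × 602 = 602
    H-I: 1 × 308 = 308
    Σ(broken) = 3808 kJ
  Bonds formed (products):
    C-C: 2 × 336 = 672
    C-H: 7 × 427 = 2989
    C-I: 1 × 243 = 243
    Σ(formed) = 3904 kJ
  ΔH_2 = 3808 − 3904 = −96 kJ
ΔH_1 − ΔH_2 = −257 kJ, so reaction 1 has the more negative ΔH; |ΔH_1 − ΔH_2| = 257 kJ.

Reaction 1, by 257 kJ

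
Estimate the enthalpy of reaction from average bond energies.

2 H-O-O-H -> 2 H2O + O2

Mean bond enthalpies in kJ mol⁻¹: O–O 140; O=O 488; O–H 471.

Bonds broken (reactants):
  O–H: 4 × 471 = 1884
  O–O: 2 × 140 = 280
  Σ(broken) = 2164 kJ
Bonds formed (products):
  O–H: 4 × 471 = 1884
  O=O: 1 × 488 = 488
  Σ(formed) = 2372 kJ
ΔH = Σ(broken) − Σ(formed) = 2164 − 2372 = −208 kJ

ΔH ≈ −208 kJ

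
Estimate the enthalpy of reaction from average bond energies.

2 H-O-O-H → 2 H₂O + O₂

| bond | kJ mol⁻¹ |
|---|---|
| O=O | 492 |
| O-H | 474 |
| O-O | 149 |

ΔH ≈ −194 kJ

Bonds broken (reactants):
  O-H: 4 × 474 = 1896
  O-O: 2 × 149 = 298
  Σ(broken) = 2194 kJ
Bonds formed (products):
  O-H: 4 × 474 = 1896
  O=O: 1 × 492 = 492
  Σ(formed) = 2388 kJ
ΔH = Σ(broken) − Σ(formed) = 2194 − 2388 = −194 kJ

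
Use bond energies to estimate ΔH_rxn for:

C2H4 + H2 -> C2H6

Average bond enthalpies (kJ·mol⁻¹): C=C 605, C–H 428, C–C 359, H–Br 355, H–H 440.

Bonds broken (reactants):
  C–H: 4 × 428 = 1712
  C=C: 1 × 605 = 605
  H–H: 1 × 440 = 440
  Σ(broken) = 2757 kJ
Bonds formed (products):
  C–C: 1 × 359 = 359
  C–H: 6 × 428 = 2568
  Σ(formed) = 2927 kJ
ΔH = Σ(broken) − Σ(formed) = 2757 − 2927 = −170 kJ

ΔH ≈ −170 kJ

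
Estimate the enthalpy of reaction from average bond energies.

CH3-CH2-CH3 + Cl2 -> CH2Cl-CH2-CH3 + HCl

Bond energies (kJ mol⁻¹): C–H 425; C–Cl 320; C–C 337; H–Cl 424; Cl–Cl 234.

ΔH ≈ −85 kJ

Bonds broken (reactants):
  C–C: 2 × 337 = 674
  C–H: 8 × 425 = 3400
  Cl–Cl: 1 × 234 = 234
  Σ(broken) = 4308 kJ
Bonds formed (products):
  C–C: 2 × 337 = 674
  C–Cl: 1 × 320 = 320
  C–H: 7 × 425 = 2975
  H–Cl: 1 × 424 = 424
  Σ(formed) = 4393 kJ
ΔH = Σ(broken) − Σ(formed) = 4308 − 4393 = −85 kJ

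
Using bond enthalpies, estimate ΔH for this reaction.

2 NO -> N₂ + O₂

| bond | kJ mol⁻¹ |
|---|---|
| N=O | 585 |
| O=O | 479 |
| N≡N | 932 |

ΔH ≈ −241 kJ

Bonds broken (reactants):
  N=O: 2 × 585 = 1170
  Σ(broken) = 1170 kJ
Bonds formed (products):
  N≡N: 1 × 932 = 932
  O=O: 1 × 479 = 479
  Σ(formed) = 1411 kJ
ΔH = Σ(broken) − Σ(formed) = 1170 − 1411 = −241 kJ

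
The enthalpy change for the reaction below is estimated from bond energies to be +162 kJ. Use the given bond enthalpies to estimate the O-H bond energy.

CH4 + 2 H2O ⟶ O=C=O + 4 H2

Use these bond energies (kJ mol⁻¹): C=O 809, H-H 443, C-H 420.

D(O-H) ≈ 468 kJ/mol

Let D be the O-H bond energy.
Σ(broken) = 4×420 + 4×D = 1680 + 4D
Σ(formed) = 2×809 + 4×443 = 3390
ΔH = Σ(broken) − Σ(formed) = (1680 + 4D) − (3390) = −1710 + 4D
Setting this equal to +162 kJ gives 4D = 1872, so D = 468 kJ/mol.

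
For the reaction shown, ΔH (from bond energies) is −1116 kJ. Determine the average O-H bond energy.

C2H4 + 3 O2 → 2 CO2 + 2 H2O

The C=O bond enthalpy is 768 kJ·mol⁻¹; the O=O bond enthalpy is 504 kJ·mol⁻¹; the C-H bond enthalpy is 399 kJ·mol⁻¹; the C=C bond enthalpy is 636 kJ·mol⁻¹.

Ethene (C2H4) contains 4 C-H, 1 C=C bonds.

D(O-H) ≈ 447 kJ/mol

Let D be the O-H bond energy.
Σ(broken) = 4×399 + 1×636 + 3×504 = 3744
Σ(formed) = 4×768 + 4×D = 3072 + 4D
ΔH = Σ(broken) − Σ(formed) = (3744) − (3072 + 4D) = +672 − 4D
Setting this equal to −1116 kJ gives 4D = 1788, so D = 447 kJ/mol.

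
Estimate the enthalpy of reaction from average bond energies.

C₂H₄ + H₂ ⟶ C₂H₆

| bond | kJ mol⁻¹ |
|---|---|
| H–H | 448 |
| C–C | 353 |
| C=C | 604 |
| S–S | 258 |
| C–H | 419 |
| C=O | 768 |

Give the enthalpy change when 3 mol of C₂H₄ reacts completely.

ΔH = −417 kJ

Bonds broken (reactants):
  C–H: 4 × 419 = 1676
  C=C: 1 × 604 = 604
  H–H: 1 × 448 = 448
  Σ(broken) = 2728 kJ
Bonds formed (products):
  C–C: 1 × 353 = 353
  C–H: 6 × 419 = 2514
  Σ(formed) = 2867 kJ
ΔH = Σ(broken) − Σ(formed) = 2728 − 2867 = −139 kJ
For 3× the reaction as written: 3 × (−139) = −417 kJ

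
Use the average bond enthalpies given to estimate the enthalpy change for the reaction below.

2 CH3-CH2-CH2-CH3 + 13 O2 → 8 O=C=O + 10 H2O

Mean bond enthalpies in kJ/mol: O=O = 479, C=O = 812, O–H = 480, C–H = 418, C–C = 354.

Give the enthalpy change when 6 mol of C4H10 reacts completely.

ΔH = −17643 kJ

Bonds broken (reactants):
  C–C: 6 × 354 = 2124
  C–H: 20 × 418 = 8360
  O=O: 13 × 479 = 6227
  Σ(broken) = 16711 kJ
Bonds formed (products):
  C=O: 16 × 812 = 12992
  O–H: 20 × 480 = 9600
  Σ(formed) = 22592 kJ
ΔH = Σ(broken) − Σ(formed) = 16711 − 22592 = −5881 kJ
For 3× the reaction as written: 3 × (−5881) = −17643 kJ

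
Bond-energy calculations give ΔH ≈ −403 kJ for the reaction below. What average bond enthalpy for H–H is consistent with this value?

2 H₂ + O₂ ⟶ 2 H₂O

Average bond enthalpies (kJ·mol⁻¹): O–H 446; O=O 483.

Let D be the H–H bond energy.
Σ(broken) = 2×D + 1×483 = 483 + 2D
Σ(formed) = 4×446 = 1784
ΔH = Σ(broken) − Σ(formed) = (483 + 2D) − (1784) = −1301 + 2D
Setting this equal to −403 kJ gives 2D = 898, so D = 449 kJ/mol.

D(H–H) ≈ 449 kJ/mol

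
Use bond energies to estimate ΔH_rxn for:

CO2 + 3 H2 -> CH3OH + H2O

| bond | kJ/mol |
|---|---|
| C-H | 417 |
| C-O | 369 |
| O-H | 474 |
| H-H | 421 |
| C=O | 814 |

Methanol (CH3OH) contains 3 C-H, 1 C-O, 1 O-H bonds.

ΔH ≈ −151 kJ

Bonds broken (reactants):
  C=O: 2 × 814 = 1628
  H-H: 3 × 421 = 1263
  Σ(broken) = 2891 kJ
Bonds formed (products):
  C-H: 3 × 417 = 1251
  C-O: 1 × 369 = 369
  O-H: 3 × 474 = 1422
  Σ(formed) = 3042 kJ
ΔH = Σ(broken) − Σ(formed) = 2891 − 3042 = −151 kJ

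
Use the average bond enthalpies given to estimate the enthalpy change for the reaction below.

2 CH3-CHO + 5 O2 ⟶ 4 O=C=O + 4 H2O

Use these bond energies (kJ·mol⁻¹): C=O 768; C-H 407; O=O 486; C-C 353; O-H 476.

Bonds broken (reactants):
  C-C: 2 × 353 = 706
  C-H: 8 × 407 = 3256
  C=O: 2 × 768 = 1536
  O=O: 5 × 486 = 2430
  Σ(broken) = 7928 kJ
Bonds formed (products):
  C=O: 8 × 768 = 6144
  O-H: 8 × 476 = 3808
  Σ(formed) = 9952 kJ
ΔH = Σ(broken) − Σ(formed) = 7928 − 9952 = −2024 kJ

ΔH ≈ −2024 kJ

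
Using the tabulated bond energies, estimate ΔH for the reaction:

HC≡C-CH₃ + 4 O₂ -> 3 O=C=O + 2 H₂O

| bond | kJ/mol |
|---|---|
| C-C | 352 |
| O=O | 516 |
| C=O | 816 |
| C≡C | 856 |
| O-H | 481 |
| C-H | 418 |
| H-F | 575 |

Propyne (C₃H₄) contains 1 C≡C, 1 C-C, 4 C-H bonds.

Bonds broken (reactants):
  C≡C: 1 × 856 = 856
  C-C: 1 × 352 = 352
  C-H: 4 × 418 = 1672
  O=O: 4 × 516 = 2064
  Σ(broken) = 4944 kJ
Bonds formed (products):
  C=O: 6 × 816 = 4896
  O-H: 4 × 481 = 1924
  Σ(formed) = 6820 kJ
ΔH = Σ(broken) − Σ(formed) = 4944 − 6820 = −1876 kJ

ΔH ≈ −1876 kJ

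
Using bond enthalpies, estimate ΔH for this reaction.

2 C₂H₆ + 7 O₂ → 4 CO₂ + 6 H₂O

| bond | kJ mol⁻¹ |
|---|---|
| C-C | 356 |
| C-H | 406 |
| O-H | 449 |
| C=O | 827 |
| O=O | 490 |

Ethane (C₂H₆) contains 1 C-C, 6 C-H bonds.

Bonds broken (reactants):
  C-C: 2 × 356 = 712
  C-H: 12 × 406 = 4872
  O=O: 7 × 490 = 3430
  Σ(broken) = 9014 kJ
Bonds formed (products):
  C=O: 8 × 827 = 6616
  O-H: 12 × 449 = 5388
  Σ(formed) = 12004 kJ
ΔH = Σ(broken) − Σ(formed) = 9014 − 12004 = −2990 kJ

ΔH ≈ −2990 kJ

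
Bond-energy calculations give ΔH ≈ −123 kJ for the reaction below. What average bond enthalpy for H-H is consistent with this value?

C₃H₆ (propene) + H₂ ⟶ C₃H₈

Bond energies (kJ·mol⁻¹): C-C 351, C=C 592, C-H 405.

D(H-H) ≈ 446 kJ/mol

Let D be the H-H bond energy.
Σ(broken) = 1×351 + 6×405 + 1×592 + 1×D = 3373 + D
Σ(formed) = 2×351 + 8×405 = 3942
ΔH = Σ(broken) − Σ(formed) = (3373 + D) − (3942) = −569 + D
Setting this equal to −123 kJ gives D = 446 kJ/mol.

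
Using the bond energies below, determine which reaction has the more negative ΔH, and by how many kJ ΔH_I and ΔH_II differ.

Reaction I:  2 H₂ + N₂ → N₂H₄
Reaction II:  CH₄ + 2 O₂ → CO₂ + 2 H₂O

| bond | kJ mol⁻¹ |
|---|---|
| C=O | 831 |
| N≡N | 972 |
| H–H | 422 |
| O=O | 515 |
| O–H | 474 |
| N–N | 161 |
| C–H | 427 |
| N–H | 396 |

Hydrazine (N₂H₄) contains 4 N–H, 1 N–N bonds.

Reaction II, by 891 kJ

Reaction I:
  Bonds broken (reactants):
    H–H: 2 × 422 = 844
    N≡N: 1 × 972 = 972
    Σ(broken) = 1816 kJ
  Bonds formed (products):
    N–H: 4 × 396 = 1584
    N–N: 1 × 161 = 161
    Σ(formed) = 1745 kJ
  ΔH_I = 1816 − 1745 = +71 kJ
Reaction II:
  Bonds broken (reactants):
    C–H: 4 × 427 = 1708
    O=O: 2 × 515 = 1030
    Σ(broken) = 2738 kJ
  Bonds formed (products):
    C=O: 2 × 831 = 1662
    O–H: 4 × 474 = 1896
    Σ(formed) = 3558 kJ
  ΔH_II = 2738 − 3558 = −820 kJ
ΔH_I − ΔH_II = +891 kJ, so reaction II has the more negative ΔH; |ΔH_I − ΔH_II| = 891 kJ.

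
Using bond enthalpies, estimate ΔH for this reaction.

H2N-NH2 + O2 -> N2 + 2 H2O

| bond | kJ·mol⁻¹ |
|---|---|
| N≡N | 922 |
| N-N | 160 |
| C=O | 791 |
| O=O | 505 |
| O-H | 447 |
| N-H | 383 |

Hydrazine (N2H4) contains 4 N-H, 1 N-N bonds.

ΔH ≈ −513 kJ

Bonds broken (reactants):
  N-H: 4 × 383 = 1532
  N-N: 1 × 160 = 160
  O=O: 1 × 505 = 505
  Σ(broken) = 2197 kJ
Bonds formed (products):
  N≡N: 1 × 922 = 922
  O-H: 4 × 447 = 1788
  Σ(formed) = 2710 kJ
ΔH = Σ(broken) − Σ(formed) = 2197 − 2710 = −513 kJ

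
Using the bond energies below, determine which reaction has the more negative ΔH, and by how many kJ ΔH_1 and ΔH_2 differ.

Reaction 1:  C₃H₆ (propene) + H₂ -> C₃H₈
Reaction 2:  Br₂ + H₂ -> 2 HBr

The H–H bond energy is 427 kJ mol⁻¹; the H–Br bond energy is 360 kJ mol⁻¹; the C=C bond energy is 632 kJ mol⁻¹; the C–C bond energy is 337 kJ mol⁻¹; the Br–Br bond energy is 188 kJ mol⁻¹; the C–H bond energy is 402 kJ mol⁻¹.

Reaction 2, by 23 kJ

Reaction 1:
  Bonds broken (reactants):
    C–C: 1 × 337 = 337
    C–H: 6 × 402 = 2412
    C=C: 1 × 632 = 632
    H–H: 1 × 427 = 427
    Σ(broken) = 3808 kJ
  Bonds formed (products):
    C–C: 2 × 337 = 674
    C–H: 8 × 402 = 3216
    Σ(formed) = 3890 kJ
  ΔH_1 = 3808 − 3890 = −82 kJ
Reaction 2:
  Bonds broken (reactants):
    Br–Br: 1 × 188 = 188
    H–H: 1 × 427 = 427
    Σ(broken) = 615 kJ
  Bonds formed (products):
    H–Br: 2 × 360 = 720
    Σ(formed) = 720 kJ
  ΔH_2 = 615 − 720 = −105 kJ
ΔH_1 − ΔH_2 = +23 kJ, so reaction 2 has the more negative ΔH; |ΔH_1 − ΔH_2| = 23 kJ.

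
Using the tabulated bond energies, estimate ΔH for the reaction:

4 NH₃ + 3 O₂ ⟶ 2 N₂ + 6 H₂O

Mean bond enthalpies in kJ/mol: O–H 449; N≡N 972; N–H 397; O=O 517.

ΔH ≈ −1017 kJ

Bonds broken (reactants):
  N–H: 12 × 397 = 4764
  O=O: 3 × 517 = 1551
  Σ(broken) = 6315 kJ
Bonds formed (products):
  N≡N: 2 × 972 = 1944
  O–H: 12 × 449 = 5388
  Σ(formed) = 7332 kJ
ΔH = Σ(broken) − Σ(formed) = 6315 − 7332 = −1017 kJ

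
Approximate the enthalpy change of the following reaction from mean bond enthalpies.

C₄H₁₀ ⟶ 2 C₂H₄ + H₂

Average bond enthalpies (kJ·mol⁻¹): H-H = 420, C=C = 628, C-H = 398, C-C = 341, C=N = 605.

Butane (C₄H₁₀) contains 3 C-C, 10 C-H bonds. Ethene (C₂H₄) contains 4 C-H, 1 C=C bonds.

ΔH ≈ +143 kJ

Bonds broken (reactants):
  C-C: 3 × 341 = 1023
  C-H: 10 × 398 = 3980
  Σ(broken) = 5003 kJ
Bonds formed (products):
  C-H: 8 × 398 = 3184
  C=C: 2 × 628 = 1256
  H-H: 1 × 420 = 420
  Σ(formed) = 4860 kJ
ΔH = Σ(broken) − Σ(formed) = 5003 − 4860 = +143 kJ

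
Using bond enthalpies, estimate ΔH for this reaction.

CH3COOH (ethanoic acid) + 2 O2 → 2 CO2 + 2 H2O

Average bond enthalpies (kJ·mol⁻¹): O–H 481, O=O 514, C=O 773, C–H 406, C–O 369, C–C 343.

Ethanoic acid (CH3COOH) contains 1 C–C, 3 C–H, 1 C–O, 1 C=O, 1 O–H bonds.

Bonds broken (reactants):
  C–C: 1 × 343 = 343
  C–H: 3 × 406 = 1218
  C–O: 1 × 369 = 369
  C=O: 1 × 773 = 773
  O–H: 1 × 481 = 481
  O=O: 2 × 514 = 1028
  Σ(broken) = 4212 kJ
Bonds formed (products):
  C=O: 4 × 773 = 3092
  O–H: 4 × 481 = 1924
  Σ(formed) = 5016 kJ
ΔH = Σ(broken) − Σ(formed) = 4212 − 5016 = −804 kJ

ΔH ≈ −804 kJ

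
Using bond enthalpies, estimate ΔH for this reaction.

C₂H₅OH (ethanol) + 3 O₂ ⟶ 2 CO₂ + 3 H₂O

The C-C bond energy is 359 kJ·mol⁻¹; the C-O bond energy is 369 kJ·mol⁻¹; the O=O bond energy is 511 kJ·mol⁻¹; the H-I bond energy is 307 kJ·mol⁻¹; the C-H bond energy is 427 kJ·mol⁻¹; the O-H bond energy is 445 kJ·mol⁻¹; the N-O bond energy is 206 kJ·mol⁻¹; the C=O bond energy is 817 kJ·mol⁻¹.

ΔH ≈ −1097 kJ

Bonds broken (reactants):
  C-C: 1 × 359 = 359
  C-H: 5 × 427 = 2135
  C-O: 1 × 369 = 369
  O-H: 1 × 445 = 445
  O=O: 3 × 511 = 1533
  Σ(broken) = 4841 kJ
Bonds formed (products):
  C=O: 4 × 817 = 3268
  O-H: 6 × 445 = 2670
  Σ(formed) = 5938 kJ
ΔH = Σ(broken) − Σ(formed) = 4841 − 5938 = −1097 kJ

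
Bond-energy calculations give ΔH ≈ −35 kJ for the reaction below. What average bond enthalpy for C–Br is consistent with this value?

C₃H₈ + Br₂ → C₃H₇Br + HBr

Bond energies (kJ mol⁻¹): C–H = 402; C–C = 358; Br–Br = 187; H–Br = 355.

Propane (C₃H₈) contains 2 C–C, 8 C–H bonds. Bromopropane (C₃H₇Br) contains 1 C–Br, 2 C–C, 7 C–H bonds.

D(C–Br) ≈ 269 kJ/mol

Let D be the C–Br bond energy.
Σ(broken) = 1×187 + 2×358 + 8×402 = 4119
Σ(formed) = 1×D + 2×358 + 7×402 + 1×355 = 3885 + D
ΔH = Σ(broken) − Σ(formed) = (4119) − (3885 + D) = +234 − D
Setting this equal to −35 kJ gives D = 269 kJ/mol.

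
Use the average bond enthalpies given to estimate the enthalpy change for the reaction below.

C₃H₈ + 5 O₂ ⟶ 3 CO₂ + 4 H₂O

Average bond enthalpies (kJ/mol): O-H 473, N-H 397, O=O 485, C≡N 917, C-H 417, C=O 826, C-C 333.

ΔH ≈ −2313 kJ

Bonds broken (reactants):
  C-C: 2 × 333 = 666
  C-H: 8 × 417 = 3336
  O=O: 5 × 485 = 2425
  Σ(broken) = 6427 kJ
Bonds formed (products):
  C=O: 6 × 826 = 4956
  O-H: 8 × 473 = 3784
  Σ(formed) = 8740 kJ
ΔH = Σ(broken) − Σ(formed) = 6427 − 8740 = −2313 kJ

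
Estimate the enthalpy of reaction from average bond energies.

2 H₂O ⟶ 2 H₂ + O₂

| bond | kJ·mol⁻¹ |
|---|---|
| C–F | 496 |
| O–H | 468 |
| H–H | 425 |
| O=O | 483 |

Bonds broken (reactants):
  O–H: 4 × 468 = 1872
  Σ(broken) = 1872 kJ
Bonds formed (products):
  H–H: 2 × 425 = 850
  O=O: 1 × 483 = 483
  Σ(formed) = 1333 kJ
ΔH = Σ(broken) − Σ(formed) = 1872 − 1333 = +539 kJ

ΔH ≈ +539 kJ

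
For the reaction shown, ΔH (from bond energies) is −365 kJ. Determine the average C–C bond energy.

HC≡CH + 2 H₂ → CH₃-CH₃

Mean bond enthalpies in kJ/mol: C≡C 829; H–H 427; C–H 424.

Let D be the C–C bond energy.
Σ(broken) = 1×829 + 2×424 + 2×427 = 2531
Σ(formed) = 1×D + 6×424 = 2544 + D
ΔH = Σ(broken) − Σ(formed) = (2531) − (2544 + D) = −13 − D
Setting this equal to −365 kJ gives D = 352 kJ/mol.

D(C–C) ≈ 352 kJ/mol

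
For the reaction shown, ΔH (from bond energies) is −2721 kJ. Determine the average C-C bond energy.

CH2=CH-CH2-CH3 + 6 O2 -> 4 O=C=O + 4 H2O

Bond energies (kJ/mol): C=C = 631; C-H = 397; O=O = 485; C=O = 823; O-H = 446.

Let D be the C-C bond energy.
Σ(broken) = 2×D + 8×397 + 1×631 + 6×485 = 6717 + 2D
Σ(formed) = 8×823 + 8×446 = 10152
ΔH = Σ(broken) − Σ(formed) = (6717 + 2D) − (10152) = −3435 + 2D
Setting this equal to −2721 kJ gives 2D = 714, so D = 357 kJ/mol.

D(C-C) ≈ 357 kJ/mol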